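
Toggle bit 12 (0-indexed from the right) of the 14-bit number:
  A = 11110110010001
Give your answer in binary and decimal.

Mask = 1 << 12 = 01000000000000
Bit 12 of A is 1; XOR with the mask flips it to 0.
  11110110010001
^ 01000000000000
----------------
  10110110010001

Answer: 10110110010001 (11665)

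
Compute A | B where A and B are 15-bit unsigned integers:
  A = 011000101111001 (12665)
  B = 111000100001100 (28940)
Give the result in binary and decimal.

Apply | to each column (1 where either bit is 1):
  011000101111001
| 111000100001100
-----------------
  111000101111101

Answer: 111000101111101 (29053)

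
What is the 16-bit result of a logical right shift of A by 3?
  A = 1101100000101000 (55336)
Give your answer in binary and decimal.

Logical shift right by 3: drop the bottom 3 bit(s), prepend 3 zero(s) on the left.
  1101100000101000  ->  keep [1101100000101], discard [000], prepend 000
= 0001101100000101

Answer: 0001101100000101 (6917)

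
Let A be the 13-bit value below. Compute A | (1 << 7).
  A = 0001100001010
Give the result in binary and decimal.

Mask = 1 << 7 = 0000010000000
Bit 7 of A is 0, so OR-ing with the mask flips it to 1.
  0001100001010
| 0000010000000
---------------
  0001110001010

Answer: 0001110001010 (906)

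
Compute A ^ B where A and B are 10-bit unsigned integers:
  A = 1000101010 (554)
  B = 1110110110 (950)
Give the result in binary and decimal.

Apply ^ to each column (1 where bits differ):
  1000101010
^ 1110110110
------------
  0110011100

Answer: 0110011100 (412)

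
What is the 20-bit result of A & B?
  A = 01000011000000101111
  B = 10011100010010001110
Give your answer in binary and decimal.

Apply & to each column (1 only where both bits are 1):
  01000011000000101111
& 10011100010010001110
----------------------
  00000000000000001110

Answer: 00000000000000001110 (14)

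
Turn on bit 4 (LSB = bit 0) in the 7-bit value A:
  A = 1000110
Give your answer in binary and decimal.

Mask = 1 << 4 = 0010000
Bit 4 of A is 0, so OR-ing with the mask flips it to 1.
  1000110
| 0010000
---------
  1010110

Answer: 1010110 (86)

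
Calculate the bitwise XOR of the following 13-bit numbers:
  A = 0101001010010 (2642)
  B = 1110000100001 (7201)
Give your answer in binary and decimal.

Apply ^ to each column (1 where bits differ):
  0101001010010
^ 1110000100001
---------------
  1011001110011

Answer: 1011001110011 (5747)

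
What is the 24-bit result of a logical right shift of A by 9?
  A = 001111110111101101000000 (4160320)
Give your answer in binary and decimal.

Logical shift right by 9: drop the bottom 9 bit(s), prepend 9 zero(s) on the left.
  001111110111101101000000  ->  keep [001111110111101], discard [101000000], prepend 000000000
= 000000000001111110111101

Answer: 000000000001111110111101 (8125)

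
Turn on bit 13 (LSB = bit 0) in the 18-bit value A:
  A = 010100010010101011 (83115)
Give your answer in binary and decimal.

Mask = 1 << 13 = 000010000000000000
Bit 13 of A is 0, so OR-ing with the mask flips it to 1.
  010100010010101011
| 000010000000000000
--------------------
  010110010010101011

Answer: 010110010010101011 (91307)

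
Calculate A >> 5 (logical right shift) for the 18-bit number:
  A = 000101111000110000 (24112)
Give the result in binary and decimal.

Logical shift right by 5: drop the bottom 5 bit(s), prepend 5 zero(s) on the left.
  000101111000110000  ->  keep [0001011110001], discard [10000], prepend 00000
= 000000001011110001

Answer: 000000001011110001 (753)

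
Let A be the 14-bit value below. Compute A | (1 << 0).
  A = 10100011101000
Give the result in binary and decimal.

Mask = 1 << 0 = 00000000000001
Bit 0 of A is 0, so OR-ing with the mask flips it to 1.
  10100011101000
| 00000000000001
----------------
  10100011101001

Answer: 10100011101001 (10473)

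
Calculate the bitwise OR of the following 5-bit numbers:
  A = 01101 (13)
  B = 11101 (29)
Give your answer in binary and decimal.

Apply | to each column (1 where either bit is 1):
  01101
| 11101
-------
  11101

Answer: 11101 (29)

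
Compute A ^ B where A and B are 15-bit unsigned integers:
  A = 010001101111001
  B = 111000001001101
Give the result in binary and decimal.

Apply ^ to each column (1 where bits differ):
  010001101111001
^ 111000001001101
-----------------
  101001100110100

Answer: 101001100110100 (21300)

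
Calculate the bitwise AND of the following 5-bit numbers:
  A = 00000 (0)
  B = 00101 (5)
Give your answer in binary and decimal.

Apply & to each column (1 only where both bits are 1):
  00000
& 00101
-------
  00000

Answer: 00000 (0)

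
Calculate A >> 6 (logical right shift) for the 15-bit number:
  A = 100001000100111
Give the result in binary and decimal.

Logical shift right by 6: drop the bottom 6 bit(s), prepend 6 zero(s) on the left.
  100001000100111  ->  keep [100001000], discard [100111], prepend 000000
= 000000100001000

Answer: 000000100001000 (264)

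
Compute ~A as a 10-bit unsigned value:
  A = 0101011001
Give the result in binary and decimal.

Flip each bit (0->1, 1->0):
  0101011001
  1010100110

Answer: 1010100110 (678)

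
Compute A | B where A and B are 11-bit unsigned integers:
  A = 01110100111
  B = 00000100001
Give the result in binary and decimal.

Apply | to each column (1 where either bit is 1):
  01110100111
| 00000100001
-------------
  01110100111

Answer: 01110100111 (935)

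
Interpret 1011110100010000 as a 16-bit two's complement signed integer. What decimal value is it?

MSB is 1, so the value is negative. Find the magnitude:
1. Invert bits:  0100001011101111
2. Add 1:        0100001011110000  = 17136
3. Apply sign:   -17136

Answer: -17136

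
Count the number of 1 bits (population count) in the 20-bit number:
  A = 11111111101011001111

11111111101011001111
1-bits at positions (from bit 0 = LSB): 0, 1, 2, 3, 6, 7, 9, 11, 12, 13, 14, 15, 16, 17, 18, 19
Count = 16

Answer: 16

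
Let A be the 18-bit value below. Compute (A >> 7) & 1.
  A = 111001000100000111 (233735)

Bit 7 is the 8th from the right.
  111001000100000111
            ^
That bit is 0.

Answer: 0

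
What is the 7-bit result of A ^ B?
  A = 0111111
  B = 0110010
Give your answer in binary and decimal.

Apply ^ to each column (1 where bits differ):
  0111111
^ 0110010
---------
  0001101

Answer: 0001101 (13)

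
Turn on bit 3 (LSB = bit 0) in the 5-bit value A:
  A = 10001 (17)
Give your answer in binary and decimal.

Mask = 1 << 3 = 01000
Bit 3 of A is 0, so OR-ing with the mask flips it to 1.
  10001
| 01000
-------
  11001

Answer: 11001 (25)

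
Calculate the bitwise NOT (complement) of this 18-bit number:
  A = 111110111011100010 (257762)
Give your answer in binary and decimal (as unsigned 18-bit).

Flip each bit (0->1, 1->0):
  111110111011100010
  000001000100011101

Answer: 000001000100011101 (4381)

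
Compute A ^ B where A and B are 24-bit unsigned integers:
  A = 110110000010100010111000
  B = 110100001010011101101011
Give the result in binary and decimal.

Apply ^ to each column (1 where bits differ):
  110110000010100010111000
^ 110100001010011101101011
--------------------------
  000010001000111111010011

Answer: 000010001000111111010011 (561107)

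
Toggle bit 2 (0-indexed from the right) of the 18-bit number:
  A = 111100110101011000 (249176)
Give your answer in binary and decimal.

Mask = 1 << 2 = 000000000000000100
Bit 2 of A is 0; XOR with the mask flips it to 1.
  111100110101011000
^ 000000000000000100
--------------------
  111100110101011100

Answer: 111100110101011100 (249180)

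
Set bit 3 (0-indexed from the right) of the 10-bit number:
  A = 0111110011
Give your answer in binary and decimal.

Mask = 1 << 3 = 0000001000
Bit 3 of A is 0, so OR-ing with the mask flips it to 1.
  0111110011
| 0000001000
------------
  0111111011

Answer: 0111111011 (507)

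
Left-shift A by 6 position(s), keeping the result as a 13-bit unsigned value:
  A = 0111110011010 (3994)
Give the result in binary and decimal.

Shift left by 6: drop the top 6 bit(s), append 6 zero(s) on the right.
  0111110011010  ->  discard [011111], keep [0011010], append 000000
= 0011010000000

Answer: 0011010000000 (1664)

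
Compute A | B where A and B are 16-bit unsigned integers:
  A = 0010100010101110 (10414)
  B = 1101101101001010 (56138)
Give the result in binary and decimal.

Apply | to each column (1 where either bit is 1):
  0010100010101110
| 1101101101001010
------------------
  1111101111101110

Answer: 1111101111101110 (64494)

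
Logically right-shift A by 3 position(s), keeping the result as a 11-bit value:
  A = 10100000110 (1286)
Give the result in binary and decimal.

Logical shift right by 3: drop the bottom 3 bit(s), prepend 3 zero(s) on the left.
  10100000110  ->  keep [10100000], discard [110], prepend 000
= 00010100000

Answer: 00010100000 (160)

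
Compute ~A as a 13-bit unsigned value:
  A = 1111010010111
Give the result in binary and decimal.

Flip each bit (0->1, 1->0):
  1111010010111
  0000101101000

Answer: 0000101101000 (360)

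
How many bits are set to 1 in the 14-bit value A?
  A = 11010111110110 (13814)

11010111110110
1-bits at positions (from bit 0 = LSB): 1, 2, 4, 5, 6, 7, 8, 10, 12, 13
Count = 10

Answer: 10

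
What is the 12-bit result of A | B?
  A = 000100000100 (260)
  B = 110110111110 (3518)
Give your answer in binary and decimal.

Apply | to each column (1 where either bit is 1):
  000100000100
| 110110111110
--------------
  110110111110

Answer: 110110111110 (3518)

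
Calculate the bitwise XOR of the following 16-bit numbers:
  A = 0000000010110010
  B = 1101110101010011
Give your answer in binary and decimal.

Apply ^ to each column (1 where bits differ):
  0000000010110010
^ 1101110101010011
------------------
  1101110111100001

Answer: 1101110111100001 (56801)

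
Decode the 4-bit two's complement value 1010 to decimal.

MSB is 1, so the value is negative. Find the magnitude:
1. Invert bits:  0101
2. Add 1:        0110  = 6
3. Apply sign:   -6

Answer: -6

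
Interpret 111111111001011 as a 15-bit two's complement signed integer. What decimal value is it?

MSB is 1, so the value is negative. Find the magnitude:
1. Invert bits:  000000000110100
2. Add 1:        000000000110101  = 53
3. Apply sign:   -53

Answer: -53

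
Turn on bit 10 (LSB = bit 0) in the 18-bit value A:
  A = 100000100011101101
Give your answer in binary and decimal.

Mask = 1 << 10 = 000000010000000000
Bit 10 of A is 0, so OR-ing with the mask flips it to 1.
  100000100011101101
| 000000010000000000
--------------------
  100000110011101101

Answer: 100000110011101101 (134381)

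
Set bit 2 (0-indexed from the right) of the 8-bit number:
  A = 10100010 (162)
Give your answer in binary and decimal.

Mask = 1 << 2 = 00000100
Bit 2 of A is 0, so OR-ing with the mask flips it to 1.
  10100010
| 00000100
----------
  10100110

Answer: 10100110 (166)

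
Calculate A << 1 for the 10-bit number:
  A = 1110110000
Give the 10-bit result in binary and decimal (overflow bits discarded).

Shift left by 1: drop the top 1 bit(s), append 1 zero(s) on the right.
  1110110000  ->  discard [1], keep [110110000], append 0
= 1101100000

Answer: 1101100000 (864)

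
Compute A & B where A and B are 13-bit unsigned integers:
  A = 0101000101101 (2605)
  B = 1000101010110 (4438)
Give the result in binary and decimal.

Apply & to each column (1 only where both bits are 1):
  0101000101101
& 1000101010110
---------------
  0000000000100

Answer: 0000000000100 (4)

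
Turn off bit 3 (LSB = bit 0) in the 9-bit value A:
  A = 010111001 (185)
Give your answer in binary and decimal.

Mask = ~(1 << 3) = 111110111
Bit 3 of A is 1, so AND-ing with the mask clears it to 0.
  010111001
& 111110111
-----------
  010110001

Answer: 010110001 (177)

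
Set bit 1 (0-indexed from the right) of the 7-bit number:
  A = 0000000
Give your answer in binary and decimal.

Mask = 1 << 1 = 0000010
Bit 1 of A is 0, so OR-ing with the mask flips it to 1.
  0000000
| 0000010
---------
  0000010

Answer: 0000010 (2)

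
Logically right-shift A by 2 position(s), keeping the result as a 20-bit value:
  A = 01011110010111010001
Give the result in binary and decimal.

Logical shift right by 2: drop the bottom 2 bit(s), prepend 2 zero(s) on the left.
  01011110010111010001  ->  keep [010111100101110100], discard [01], prepend 00
= 00010111100101110100

Answer: 00010111100101110100 (96628)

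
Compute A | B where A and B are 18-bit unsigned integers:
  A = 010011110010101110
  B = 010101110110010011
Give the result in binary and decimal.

Apply | to each column (1 where either bit is 1):
  010011110010101110
| 010101110110010011
--------------------
  010111110110111111

Answer: 010111110110111111 (97727)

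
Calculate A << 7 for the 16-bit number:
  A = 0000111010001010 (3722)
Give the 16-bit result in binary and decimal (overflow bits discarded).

Shift left by 7: drop the top 7 bit(s), append 7 zero(s) on the right.
  0000111010001010  ->  discard [0000111], keep [010001010], append 0000000
= 0100010100000000

Answer: 0100010100000000 (17664)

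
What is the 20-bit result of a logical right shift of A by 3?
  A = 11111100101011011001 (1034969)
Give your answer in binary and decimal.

Logical shift right by 3: drop the bottom 3 bit(s), prepend 3 zero(s) on the left.
  11111100101011011001  ->  keep [11111100101011011], discard [001], prepend 000
= 00011111100101011011

Answer: 00011111100101011011 (129371)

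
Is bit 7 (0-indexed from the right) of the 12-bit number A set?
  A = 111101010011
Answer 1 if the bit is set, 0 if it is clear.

Bit 7 is the 8th from the right.
  111101010011
      ^
That bit is 0.

Answer: 0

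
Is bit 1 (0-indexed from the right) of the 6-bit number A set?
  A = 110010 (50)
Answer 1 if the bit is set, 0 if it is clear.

Bit 1 is the 2nd from the right.
  110010
      ^
That bit is 1.

Answer: 1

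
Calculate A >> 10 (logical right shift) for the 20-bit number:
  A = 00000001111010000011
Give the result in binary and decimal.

Logical shift right by 10: drop the bottom 10 bit(s), prepend 10 zero(s) on the left.
  00000001111010000011  ->  keep [0000000111], discard [1010000011], prepend 0000000000
= 00000000000000000111

Answer: 00000000000000000111 (7)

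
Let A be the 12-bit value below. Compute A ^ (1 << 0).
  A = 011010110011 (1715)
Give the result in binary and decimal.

Mask = 1 << 0 = 000000000001
Bit 0 of A is 1; XOR with the mask flips it to 0.
  011010110011
^ 000000000001
--------------
  011010110010

Answer: 011010110010 (1714)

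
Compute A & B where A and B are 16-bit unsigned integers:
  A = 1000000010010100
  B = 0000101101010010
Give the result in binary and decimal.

Apply & to each column (1 only where both bits are 1):
  1000000010010100
& 0000101101010010
------------------
  0000000000010000

Answer: 0000000000010000 (16)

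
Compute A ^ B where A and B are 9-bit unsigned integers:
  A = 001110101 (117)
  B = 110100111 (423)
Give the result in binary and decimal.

Apply ^ to each column (1 where bits differ):
  001110101
^ 110100111
-----------
  111010010

Answer: 111010010 (466)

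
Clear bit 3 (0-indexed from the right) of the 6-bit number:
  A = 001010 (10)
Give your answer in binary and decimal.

Mask = ~(1 << 3) = 110111
Bit 3 of A is 1, so AND-ing with the mask clears it to 0.
  001010
& 110111
--------
  000010

Answer: 000010 (2)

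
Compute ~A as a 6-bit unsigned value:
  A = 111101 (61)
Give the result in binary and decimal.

Flip each bit (0->1, 1->0):
  111101
  000010

Answer: 000010 (2)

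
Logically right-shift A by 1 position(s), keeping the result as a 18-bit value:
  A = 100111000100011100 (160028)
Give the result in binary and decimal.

Logical shift right by 1: drop the bottom 1 bit(s), prepend 1 zero(s) on the left.
  100111000100011100  ->  keep [10011100010001110], discard [0], prepend 0
= 010011100010001110

Answer: 010011100010001110 (80014)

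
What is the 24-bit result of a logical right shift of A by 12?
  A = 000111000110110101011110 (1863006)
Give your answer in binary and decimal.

Logical shift right by 12: drop the bottom 12 bit(s), prepend 12 zero(s) on the left.
  000111000110110101011110  ->  keep [000111000110], discard [110101011110], prepend 000000000000
= 000000000000000111000110

Answer: 000000000000000111000110 (454)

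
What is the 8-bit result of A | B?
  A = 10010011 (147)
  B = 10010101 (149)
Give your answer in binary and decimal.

Apply | to each column (1 where either bit is 1):
  10010011
| 10010101
----------
  10010111

Answer: 10010111 (151)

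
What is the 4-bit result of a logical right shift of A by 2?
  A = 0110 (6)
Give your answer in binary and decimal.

Logical shift right by 2: drop the bottom 2 bit(s), prepend 2 zero(s) on the left.
  0110  ->  keep [01], discard [10], prepend 00
= 0001

Answer: 0001 (1)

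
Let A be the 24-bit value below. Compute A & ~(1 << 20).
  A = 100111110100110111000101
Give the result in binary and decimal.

Mask = ~(1 << 20) = 111011111111111111111111
Bit 20 of A is 1, so AND-ing with the mask clears it to 0.
  100111110100110111000101
& 111011111111111111111111
--------------------------
  100011110100110111000101

Answer: 100011110100110111000101 (9391557)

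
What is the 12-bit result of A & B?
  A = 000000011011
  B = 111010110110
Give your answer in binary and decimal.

Apply & to each column (1 only where both bits are 1):
  000000011011
& 111010110110
--------------
  000000010010

Answer: 000000010010 (18)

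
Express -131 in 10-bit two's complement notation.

1. Binary of +131:  0010000011
2. Invert bits:     1101111100
3. Add 1:           1101111101

Answer: 1101111101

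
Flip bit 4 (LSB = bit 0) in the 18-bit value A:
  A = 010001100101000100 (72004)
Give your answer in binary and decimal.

Mask = 1 << 4 = 000000000000010000
Bit 4 of A is 0; XOR with the mask flips it to 1.
  010001100101000100
^ 000000000000010000
--------------------
  010001100101010100

Answer: 010001100101010100 (72020)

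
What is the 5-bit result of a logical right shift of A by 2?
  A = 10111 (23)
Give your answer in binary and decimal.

Logical shift right by 2: drop the bottom 2 bit(s), prepend 2 zero(s) on the left.
  10111  ->  keep [101], discard [11], prepend 00
= 00101

Answer: 00101 (5)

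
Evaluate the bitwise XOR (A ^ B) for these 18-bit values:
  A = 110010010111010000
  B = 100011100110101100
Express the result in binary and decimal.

Apply ^ to each column (1 where bits differ):
  110010010111010000
^ 100011100110101100
--------------------
  010001110001111100

Answer: 010001110001111100 (72828)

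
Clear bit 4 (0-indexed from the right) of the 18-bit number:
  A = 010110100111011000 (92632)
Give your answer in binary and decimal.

Mask = ~(1 << 4) = 111111111111101111
Bit 4 of A is 1, so AND-ing with the mask clears it to 0.
  010110100111011000
& 111111111111101111
--------------------
  010110100111001000

Answer: 010110100111001000 (92616)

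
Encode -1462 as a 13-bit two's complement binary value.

1. Binary of +1462:  0010110110110
2. Invert bits:     1101001001001
3. Add 1:           1101001001010

Answer: 1101001001010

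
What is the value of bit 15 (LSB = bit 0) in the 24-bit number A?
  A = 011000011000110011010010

Bit 15 is the 16th from the right.
  011000011000110011010010
          ^
That bit is 1.

Answer: 1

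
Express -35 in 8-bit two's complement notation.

1. Binary of +35:  00100011
2. Invert bits:     11011100
3. Add 1:           11011101

Answer: 11011101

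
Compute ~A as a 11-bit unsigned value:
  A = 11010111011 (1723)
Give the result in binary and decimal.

Flip each bit (0->1, 1->0):
  11010111011
  00101000100

Answer: 00101000100 (324)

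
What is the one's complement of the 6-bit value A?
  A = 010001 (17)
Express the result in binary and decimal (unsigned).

Flip each bit (0->1, 1->0):
  010001
  101110

Answer: 101110 (46)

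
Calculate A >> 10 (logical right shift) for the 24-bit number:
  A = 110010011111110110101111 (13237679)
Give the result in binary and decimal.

Logical shift right by 10: drop the bottom 10 bit(s), prepend 10 zero(s) on the left.
  110010011111110110101111  ->  keep [11001001111111], discard [0110101111], prepend 0000000000
= 000000000011001001111111

Answer: 000000000011001001111111 (12927)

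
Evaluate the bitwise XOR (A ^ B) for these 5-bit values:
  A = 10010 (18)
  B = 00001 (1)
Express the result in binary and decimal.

Apply ^ to each column (1 where bits differ):
  10010
^ 00001
-------
  10011

Answer: 10011 (19)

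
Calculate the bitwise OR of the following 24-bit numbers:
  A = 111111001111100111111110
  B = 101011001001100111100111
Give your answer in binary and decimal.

Apply | to each column (1 where either bit is 1):
  111111001111100111111110
| 101011001001100111100111
--------------------------
  111111001111100111111111

Answer: 111111001111100111111111 (16579071)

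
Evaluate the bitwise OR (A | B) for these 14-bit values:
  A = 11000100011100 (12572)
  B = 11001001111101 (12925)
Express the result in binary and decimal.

Apply | to each column (1 where either bit is 1):
  11000100011100
| 11001001111101
----------------
  11001101111101

Answer: 11001101111101 (13181)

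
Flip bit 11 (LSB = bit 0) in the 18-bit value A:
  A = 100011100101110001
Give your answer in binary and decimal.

Mask = 1 << 11 = 000000100000000000
Bit 11 of A is 1; XOR with the mask flips it to 0.
  100011100101110001
^ 000000100000000000
--------------------
  100011000101110001

Answer: 100011000101110001 (143729)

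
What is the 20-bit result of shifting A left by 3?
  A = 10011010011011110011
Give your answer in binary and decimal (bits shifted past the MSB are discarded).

Shift left by 3: drop the top 3 bit(s), append 3 zero(s) on the right.
  10011010011011110011  ->  discard [100], keep [11010011011110011], append 000
= 11010011011110011000

Answer: 11010011011110011000 (866200)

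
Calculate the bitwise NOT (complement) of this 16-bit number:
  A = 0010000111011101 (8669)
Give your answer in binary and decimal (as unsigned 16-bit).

Flip each bit (0->1, 1->0):
  0010000111011101
  1101111000100010

Answer: 1101111000100010 (56866)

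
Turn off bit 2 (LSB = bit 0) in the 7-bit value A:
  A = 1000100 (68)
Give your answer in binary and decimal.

Mask = ~(1 << 2) = 1111011
Bit 2 of A is 1, so AND-ing with the mask clears it to 0.
  1000100
& 1111011
---------
  1000000

Answer: 1000000 (64)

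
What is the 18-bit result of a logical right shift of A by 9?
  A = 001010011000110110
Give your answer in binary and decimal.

Logical shift right by 9: drop the bottom 9 bit(s), prepend 9 zero(s) on the left.
  001010011000110110  ->  keep [001010011], discard [000110110], prepend 000000000
= 000000000001010011

Answer: 000000000001010011 (83)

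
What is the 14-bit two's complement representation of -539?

1. Binary of +539:  00001000011011
2. Invert bits:     11110111100100
3. Add 1:           11110111100101

Answer: 11110111100101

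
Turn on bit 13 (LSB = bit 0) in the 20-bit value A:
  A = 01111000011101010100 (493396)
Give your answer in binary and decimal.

Mask = 1 << 13 = 00000010000000000000
Bit 13 of A is 0, so OR-ing with the mask flips it to 1.
  01111000011101010100
| 00000010000000000000
----------------------
  01111010011101010100

Answer: 01111010011101010100 (501588)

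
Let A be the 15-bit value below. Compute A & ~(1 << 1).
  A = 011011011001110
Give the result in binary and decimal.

Mask = ~(1 << 1) = 111111111111101
Bit 1 of A is 1, so AND-ing with the mask clears it to 0.
  011011011001110
& 111111111111101
-----------------
  011011011001100

Answer: 011011011001100 (14028)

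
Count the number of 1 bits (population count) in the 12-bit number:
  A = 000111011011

000111011011
1-bits at positions (from bit 0 = LSB): 0, 1, 3, 4, 6, 7, 8
Count = 7

Answer: 7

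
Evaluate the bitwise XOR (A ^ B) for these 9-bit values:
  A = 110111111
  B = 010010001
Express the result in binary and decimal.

Apply ^ to each column (1 where bits differ):
  110111111
^ 010010001
-----------
  100101110

Answer: 100101110 (302)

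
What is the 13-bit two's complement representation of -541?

1. Binary of +541:  0001000011101
2. Invert bits:     1110111100010
3. Add 1:           1110111100011

Answer: 1110111100011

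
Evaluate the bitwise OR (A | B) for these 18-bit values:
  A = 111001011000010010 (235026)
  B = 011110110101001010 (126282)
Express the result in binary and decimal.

Apply | to each column (1 where either bit is 1):
  111001011000010010
| 011110110101001010
--------------------
  111111111101011010

Answer: 111111111101011010 (261978)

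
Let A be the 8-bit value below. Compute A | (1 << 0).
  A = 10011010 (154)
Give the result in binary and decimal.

Mask = 1 << 0 = 00000001
Bit 0 of A is 0, so OR-ing with the mask flips it to 1.
  10011010
| 00000001
----------
  10011011

Answer: 10011011 (155)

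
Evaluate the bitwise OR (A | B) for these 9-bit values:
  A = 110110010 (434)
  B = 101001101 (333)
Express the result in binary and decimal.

Apply | to each column (1 where either bit is 1):
  110110010
| 101001101
-----------
  111111111

Answer: 111111111 (511)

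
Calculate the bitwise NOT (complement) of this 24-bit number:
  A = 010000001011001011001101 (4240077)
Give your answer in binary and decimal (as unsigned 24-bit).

Flip each bit (0->1, 1->0):
  010000001011001011001101
  101111110100110100110010

Answer: 101111110100110100110010 (12537138)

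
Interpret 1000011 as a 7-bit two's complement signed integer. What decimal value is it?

MSB is 1, so the value is negative. Find the magnitude:
1. Invert bits:  0111100
2. Add 1:        0111101  = 61
3. Apply sign:   -61

Answer: -61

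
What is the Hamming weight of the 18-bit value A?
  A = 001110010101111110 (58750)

001110010101111110
1-bits at positions (from bit 0 = LSB): 1, 2, 3, 4, 5, 6, 8, 10, 13, 14, 15
Count = 11

Answer: 11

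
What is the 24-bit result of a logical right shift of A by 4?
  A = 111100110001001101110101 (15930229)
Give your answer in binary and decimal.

Logical shift right by 4: drop the bottom 4 bit(s), prepend 4 zero(s) on the left.
  111100110001001101110101  ->  keep [11110011000100110111], discard [0101], prepend 0000
= 000011110011000100110111

Answer: 000011110011000100110111 (995639)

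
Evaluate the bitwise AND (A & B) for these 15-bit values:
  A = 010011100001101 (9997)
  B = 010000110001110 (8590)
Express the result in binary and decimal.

Apply & to each column (1 only where both bits are 1):
  010011100001101
& 010000110001110
-----------------
  010000100001100

Answer: 010000100001100 (8460)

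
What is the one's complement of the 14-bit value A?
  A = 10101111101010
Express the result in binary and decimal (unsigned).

Flip each bit (0->1, 1->0):
  10101111101010
  01010000010101

Answer: 01010000010101 (5141)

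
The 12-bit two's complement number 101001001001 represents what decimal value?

MSB is 1, so the value is negative. Find the magnitude:
1. Invert bits:  010110110110
2. Add 1:        010110110111  = 1463
3. Apply sign:   -1463

Answer: -1463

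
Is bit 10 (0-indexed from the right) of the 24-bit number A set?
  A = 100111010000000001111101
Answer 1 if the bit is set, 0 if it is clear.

Bit 10 is the 11th from the right.
  100111010000000001111101
               ^
That bit is 0.

Answer: 0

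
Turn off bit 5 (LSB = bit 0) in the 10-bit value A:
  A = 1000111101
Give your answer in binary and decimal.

Mask = ~(1 << 5) = 1111011111
Bit 5 of A is 1, so AND-ing with the mask clears it to 0.
  1000111101
& 1111011111
------------
  1000011101

Answer: 1000011101 (541)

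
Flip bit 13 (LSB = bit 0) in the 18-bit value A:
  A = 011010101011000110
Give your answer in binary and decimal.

Mask = 1 << 13 = 000010000000000000
Bit 13 of A is 1; XOR with the mask flips it to 0.
  011010101011000110
^ 000010000000000000
--------------------
  011000101011000110

Answer: 011000101011000110 (101062)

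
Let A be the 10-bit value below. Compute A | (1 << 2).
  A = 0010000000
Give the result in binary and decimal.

Mask = 1 << 2 = 0000000100
Bit 2 of A is 0, so OR-ing with the mask flips it to 1.
  0010000000
| 0000000100
------------
  0010000100

Answer: 0010000100 (132)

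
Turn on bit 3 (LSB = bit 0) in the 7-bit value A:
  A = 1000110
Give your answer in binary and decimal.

Mask = 1 << 3 = 0001000
Bit 3 of A is 0, so OR-ing with the mask flips it to 1.
  1000110
| 0001000
---------
  1001110

Answer: 1001110 (78)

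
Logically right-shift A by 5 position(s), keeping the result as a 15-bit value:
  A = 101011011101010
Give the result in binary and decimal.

Logical shift right by 5: drop the bottom 5 bit(s), prepend 5 zero(s) on the left.
  101011011101010  ->  keep [1010110111], discard [01010], prepend 00000
= 000001010110111

Answer: 000001010110111 (695)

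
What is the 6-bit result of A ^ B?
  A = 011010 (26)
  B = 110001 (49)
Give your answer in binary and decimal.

Apply ^ to each column (1 where bits differ):
  011010
^ 110001
--------
  101011

Answer: 101011 (43)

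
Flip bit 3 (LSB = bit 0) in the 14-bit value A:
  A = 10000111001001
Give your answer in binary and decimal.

Mask = 1 << 3 = 00000000001000
Bit 3 of A is 1; XOR with the mask flips it to 0.
  10000111001001
^ 00000000001000
----------------
  10000111000001

Answer: 10000111000001 (8641)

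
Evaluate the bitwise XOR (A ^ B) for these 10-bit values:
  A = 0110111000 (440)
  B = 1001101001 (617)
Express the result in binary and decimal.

Apply ^ to each column (1 where bits differ):
  0110111000
^ 1001101001
------------
  1111010001

Answer: 1111010001 (977)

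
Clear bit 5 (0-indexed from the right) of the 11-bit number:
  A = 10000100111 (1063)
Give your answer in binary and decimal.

Mask = ~(1 << 5) = 11111011111
Bit 5 of A is 1, so AND-ing with the mask clears it to 0.
  10000100111
& 11111011111
-------------
  10000000111

Answer: 10000000111 (1031)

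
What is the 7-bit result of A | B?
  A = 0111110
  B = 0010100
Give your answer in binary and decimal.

Apply | to each column (1 where either bit is 1):
  0111110
| 0010100
---------
  0111110

Answer: 0111110 (62)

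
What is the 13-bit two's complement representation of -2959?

1. Binary of +2959:  0101110001111
2. Invert bits:     1010001110000
3. Add 1:           1010001110001

Answer: 1010001110001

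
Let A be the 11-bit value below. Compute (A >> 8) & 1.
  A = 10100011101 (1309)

Bit 8 is the 9th from the right.
  10100011101
    ^
That bit is 1.

Answer: 1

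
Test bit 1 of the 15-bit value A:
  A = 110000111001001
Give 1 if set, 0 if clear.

Bit 1 is the 2nd from the right.
  110000111001001
               ^
That bit is 0.

Answer: 0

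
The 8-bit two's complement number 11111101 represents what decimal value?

MSB is 1, so the value is negative. Find the magnitude:
1. Invert bits:  00000010
2. Add 1:        00000011  = 3
3. Apply sign:   -3

Answer: -3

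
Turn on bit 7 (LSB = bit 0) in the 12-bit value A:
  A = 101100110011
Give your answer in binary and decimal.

Mask = 1 << 7 = 000010000000
Bit 7 of A is 0, so OR-ing with the mask flips it to 1.
  101100110011
| 000010000000
--------------
  101110110011

Answer: 101110110011 (2995)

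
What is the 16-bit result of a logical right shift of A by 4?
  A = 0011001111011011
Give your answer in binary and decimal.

Logical shift right by 4: drop the bottom 4 bit(s), prepend 4 zero(s) on the left.
  0011001111011011  ->  keep [001100111101], discard [1011], prepend 0000
= 0000001100111101

Answer: 0000001100111101 (829)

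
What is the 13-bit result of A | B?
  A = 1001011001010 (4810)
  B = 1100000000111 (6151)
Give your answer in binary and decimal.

Apply | to each column (1 where either bit is 1):
  1001011001010
| 1100000000111
---------------
  1101011001111

Answer: 1101011001111 (6863)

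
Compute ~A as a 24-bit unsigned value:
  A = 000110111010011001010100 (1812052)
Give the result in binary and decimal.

Flip each bit (0->1, 1->0):
  000110111010011001010100
  111001000101100110101011

Answer: 111001000101100110101011 (14965163)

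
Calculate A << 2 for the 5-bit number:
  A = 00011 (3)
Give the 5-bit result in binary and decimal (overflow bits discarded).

Shift left by 2: drop the top 2 bit(s), append 2 zero(s) on the right.
  00011  ->  discard [00], keep [011], append 00
= 01100

Answer: 01100 (12)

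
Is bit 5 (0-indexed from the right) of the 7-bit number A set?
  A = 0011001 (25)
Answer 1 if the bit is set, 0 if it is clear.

Bit 5 is the 6th from the right.
  0011001
   ^
That bit is 0.

Answer: 0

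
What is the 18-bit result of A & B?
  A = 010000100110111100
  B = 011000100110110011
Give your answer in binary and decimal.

Apply & to each column (1 only where both bits are 1):
  010000100110111100
& 011000100110110011
--------------------
  010000100110110000

Answer: 010000100110110000 (68016)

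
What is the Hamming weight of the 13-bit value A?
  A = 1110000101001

1110000101001
1-bits at positions (from bit 0 = LSB): 0, 3, 5, 10, 11, 12
Count = 6

Answer: 6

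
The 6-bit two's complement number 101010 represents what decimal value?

MSB is 1, so the value is negative. Find the magnitude:
1. Invert bits:  010101
2. Add 1:        010110  = 22
3. Apply sign:   -22

Answer: -22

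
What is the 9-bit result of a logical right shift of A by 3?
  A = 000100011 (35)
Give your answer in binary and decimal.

Logical shift right by 3: drop the bottom 3 bit(s), prepend 3 zero(s) on the left.
  000100011  ->  keep [000100], discard [011], prepend 000
= 000000100

Answer: 000000100 (4)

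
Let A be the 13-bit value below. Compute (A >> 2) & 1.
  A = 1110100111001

Bit 2 is the 3rd from the right.
  1110100111001
            ^
That bit is 0.

Answer: 0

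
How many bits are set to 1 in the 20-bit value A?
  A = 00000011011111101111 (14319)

00000011011111101111
1-bits at positions (from bit 0 = LSB): 0, 1, 2, 3, 5, 6, 7, 8, 9, 10, 12, 13
Count = 12

Answer: 12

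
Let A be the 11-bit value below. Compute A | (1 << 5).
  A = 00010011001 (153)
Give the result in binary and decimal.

Mask = 1 << 5 = 00000100000
Bit 5 of A is 0, so OR-ing with the mask flips it to 1.
  00010011001
| 00000100000
-------------
  00010111001

Answer: 00010111001 (185)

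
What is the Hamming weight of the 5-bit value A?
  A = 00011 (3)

00011
1-bits at positions (from bit 0 = LSB): 0, 1
Count = 2

Answer: 2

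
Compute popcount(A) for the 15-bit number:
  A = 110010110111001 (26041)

110010110111001
1-bits at positions (from bit 0 = LSB): 0, 3, 4, 5, 7, 8, 10, 13, 14
Count = 9

Answer: 9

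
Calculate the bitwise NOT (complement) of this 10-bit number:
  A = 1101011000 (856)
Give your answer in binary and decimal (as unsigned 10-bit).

Flip each bit (0->1, 1->0):
  1101011000
  0010100111

Answer: 0010100111 (167)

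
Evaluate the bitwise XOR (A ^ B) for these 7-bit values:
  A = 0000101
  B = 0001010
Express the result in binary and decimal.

Apply ^ to each column (1 where bits differ):
  0000101
^ 0001010
---------
  0001111

Answer: 0001111 (15)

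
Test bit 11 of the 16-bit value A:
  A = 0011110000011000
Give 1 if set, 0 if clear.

Bit 11 is the 12th from the right.
  0011110000011000
      ^
That bit is 1.

Answer: 1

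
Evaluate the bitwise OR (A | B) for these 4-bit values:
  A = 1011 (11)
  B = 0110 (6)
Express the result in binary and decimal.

Apply | to each column (1 where either bit is 1):
  1011
| 0110
------
  1111

Answer: 1111 (15)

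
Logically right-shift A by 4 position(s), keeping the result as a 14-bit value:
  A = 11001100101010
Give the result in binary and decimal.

Logical shift right by 4: drop the bottom 4 bit(s), prepend 4 zero(s) on the left.
  11001100101010  ->  keep [1100110010], discard [1010], prepend 0000
= 00001100110010

Answer: 00001100110010 (818)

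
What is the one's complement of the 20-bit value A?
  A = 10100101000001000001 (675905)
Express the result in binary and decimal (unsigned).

Flip each bit (0->1, 1->0):
  10100101000001000001
  01011010111110111110

Answer: 01011010111110111110 (372670)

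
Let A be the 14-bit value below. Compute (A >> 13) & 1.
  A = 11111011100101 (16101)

Bit 13 is the 14th from the right.
  11111011100101
  ^
That bit is 1.

Answer: 1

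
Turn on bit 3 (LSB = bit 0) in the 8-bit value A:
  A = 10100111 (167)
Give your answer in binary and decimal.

Mask = 1 << 3 = 00001000
Bit 3 of A is 0, so OR-ing with the mask flips it to 1.
  10100111
| 00001000
----------
  10101111

Answer: 10101111 (175)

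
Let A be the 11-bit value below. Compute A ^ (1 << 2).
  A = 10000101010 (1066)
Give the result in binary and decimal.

Mask = 1 << 2 = 00000000100
Bit 2 of A is 0; XOR with the mask flips it to 1.
  10000101010
^ 00000000100
-------------
  10000101110

Answer: 10000101110 (1070)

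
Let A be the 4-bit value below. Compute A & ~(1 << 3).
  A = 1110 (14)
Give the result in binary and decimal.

Mask = ~(1 << 3) = 0111
Bit 3 of A is 1, so AND-ing with the mask clears it to 0.
  1110
& 0111
------
  0110

Answer: 0110 (6)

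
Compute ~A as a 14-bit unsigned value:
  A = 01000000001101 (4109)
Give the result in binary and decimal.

Flip each bit (0->1, 1->0):
  01000000001101
  10111111110010

Answer: 10111111110010 (12274)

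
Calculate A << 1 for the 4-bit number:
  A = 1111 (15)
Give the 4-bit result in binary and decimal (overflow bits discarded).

Shift left by 1: drop the top 1 bit(s), append 1 zero(s) on the right.
  1111  ->  discard [1], keep [111], append 0
= 1110

Answer: 1110 (14)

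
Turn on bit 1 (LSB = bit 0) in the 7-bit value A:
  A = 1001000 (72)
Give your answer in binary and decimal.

Mask = 1 << 1 = 0000010
Bit 1 of A is 0, so OR-ing with the mask flips it to 1.
  1001000
| 0000010
---------
  1001010

Answer: 1001010 (74)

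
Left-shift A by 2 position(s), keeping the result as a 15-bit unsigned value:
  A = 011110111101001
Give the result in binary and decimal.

Shift left by 2: drop the top 2 bit(s), append 2 zero(s) on the right.
  011110111101001  ->  discard [01], keep [1110111101001], append 00
= 111011110100100

Answer: 111011110100100 (30628)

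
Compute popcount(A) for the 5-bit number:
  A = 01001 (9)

01001
1-bits at positions (from bit 0 = LSB): 0, 3
Count = 2

Answer: 2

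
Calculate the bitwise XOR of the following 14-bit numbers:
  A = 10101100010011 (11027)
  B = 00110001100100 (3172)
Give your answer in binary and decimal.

Apply ^ to each column (1 where bits differ):
  10101100010011
^ 00110001100100
----------------
  10011101110111

Answer: 10011101110111 (10103)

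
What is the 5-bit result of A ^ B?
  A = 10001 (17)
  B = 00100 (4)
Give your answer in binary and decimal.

Apply ^ to each column (1 where bits differ):
  10001
^ 00100
-------
  10101

Answer: 10101 (21)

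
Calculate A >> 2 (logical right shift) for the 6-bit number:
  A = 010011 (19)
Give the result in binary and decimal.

Logical shift right by 2: drop the bottom 2 bit(s), prepend 2 zero(s) on the left.
  010011  ->  keep [0100], discard [11], prepend 00
= 000100

Answer: 000100 (4)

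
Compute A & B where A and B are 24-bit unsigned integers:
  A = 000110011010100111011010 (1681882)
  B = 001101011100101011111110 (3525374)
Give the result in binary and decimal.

Apply & to each column (1 only where both bits are 1):
  000110011010100111011010
& 001101011100101011111110
--------------------------
  000100011000100011011010

Answer: 000100011000100011011010 (1149146)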